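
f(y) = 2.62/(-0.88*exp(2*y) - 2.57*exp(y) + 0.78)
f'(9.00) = 0.00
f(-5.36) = 3.41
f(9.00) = 0.00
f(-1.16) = -23.36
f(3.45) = -0.00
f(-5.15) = 3.42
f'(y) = 2.62*(1.76*exp(2*y) + 2.57*exp(y))/(-0.88*exp(2*y) - 2.57*exp(y) + 0.78)^2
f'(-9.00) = 0.00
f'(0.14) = 1.24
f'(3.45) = 0.01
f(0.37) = -0.55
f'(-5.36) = 0.05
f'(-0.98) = 33.38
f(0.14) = -0.78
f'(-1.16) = 203.89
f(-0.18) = -1.32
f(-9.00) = 3.36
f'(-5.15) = 0.07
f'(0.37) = 0.85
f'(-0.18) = 2.25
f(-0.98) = -8.49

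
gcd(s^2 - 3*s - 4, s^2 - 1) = s + 1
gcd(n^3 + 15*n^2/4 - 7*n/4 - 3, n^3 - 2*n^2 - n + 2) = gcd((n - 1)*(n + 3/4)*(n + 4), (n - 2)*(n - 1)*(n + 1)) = n - 1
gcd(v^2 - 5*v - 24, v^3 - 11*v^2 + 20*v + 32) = v - 8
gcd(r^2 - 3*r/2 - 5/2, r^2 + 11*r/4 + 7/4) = r + 1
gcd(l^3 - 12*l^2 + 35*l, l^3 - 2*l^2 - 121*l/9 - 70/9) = l - 5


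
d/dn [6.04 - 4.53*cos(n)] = 4.53*sin(n)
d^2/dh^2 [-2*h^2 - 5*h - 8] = -4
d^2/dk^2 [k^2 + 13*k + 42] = 2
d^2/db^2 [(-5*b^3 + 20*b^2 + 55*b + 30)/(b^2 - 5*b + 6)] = 120*(b^3 + 3*b^2 - 33*b + 49)/(b^6 - 15*b^5 + 93*b^4 - 305*b^3 + 558*b^2 - 540*b + 216)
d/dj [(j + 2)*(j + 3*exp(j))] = j + (j + 2)*(3*exp(j) + 1) + 3*exp(j)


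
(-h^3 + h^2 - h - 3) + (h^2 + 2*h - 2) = -h^3 + 2*h^2 + h - 5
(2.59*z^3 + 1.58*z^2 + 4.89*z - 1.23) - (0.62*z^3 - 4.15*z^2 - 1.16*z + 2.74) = 1.97*z^3 + 5.73*z^2 + 6.05*z - 3.97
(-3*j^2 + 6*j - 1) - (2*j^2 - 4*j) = -5*j^2 + 10*j - 1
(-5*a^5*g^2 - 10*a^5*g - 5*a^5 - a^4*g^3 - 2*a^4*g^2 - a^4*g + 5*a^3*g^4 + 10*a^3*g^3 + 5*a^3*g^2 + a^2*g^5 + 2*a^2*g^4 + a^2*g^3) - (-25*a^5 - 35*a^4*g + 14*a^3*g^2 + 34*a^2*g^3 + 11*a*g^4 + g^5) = -5*a^5*g^2 - 10*a^5*g + 20*a^5 - a^4*g^3 - 2*a^4*g^2 + 34*a^4*g + 5*a^3*g^4 + 10*a^3*g^3 - 9*a^3*g^2 + a^2*g^5 + 2*a^2*g^4 - 33*a^2*g^3 - 11*a*g^4 - g^5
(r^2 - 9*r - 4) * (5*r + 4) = 5*r^3 - 41*r^2 - 56*r - 16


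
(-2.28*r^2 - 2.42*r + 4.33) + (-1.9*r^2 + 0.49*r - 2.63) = -4.18*r^2 - 1.93*r + 1.7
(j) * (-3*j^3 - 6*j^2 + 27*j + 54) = -3*j^4 - 6*j^3 + 27*j^2 + 54*j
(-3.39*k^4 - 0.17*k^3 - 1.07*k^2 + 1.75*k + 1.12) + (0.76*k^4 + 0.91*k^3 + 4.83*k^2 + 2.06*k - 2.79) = -2.63*k^4 + 0.74*k^3 + 3.76*k^2 + 3.81*k - 1.67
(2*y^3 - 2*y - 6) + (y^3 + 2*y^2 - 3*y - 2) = 3*y^3 + 2*y^2 - 5*y - 8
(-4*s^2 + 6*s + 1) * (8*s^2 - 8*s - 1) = -32*s^4 + 80*s^3 - 36*s^2 - 14*s - 1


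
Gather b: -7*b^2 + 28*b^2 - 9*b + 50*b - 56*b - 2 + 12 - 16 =21*b^2 - 15*b - 6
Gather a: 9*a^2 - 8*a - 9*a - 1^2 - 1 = 9*a^2 - 17*a - 2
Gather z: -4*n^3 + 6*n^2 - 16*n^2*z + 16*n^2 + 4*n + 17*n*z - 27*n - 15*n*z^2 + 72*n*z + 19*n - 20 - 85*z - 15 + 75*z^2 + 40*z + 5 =-4*n^3 + 22*n^2 - 4*n + z^2*(75 - 15*n) + z*(-16*n^2 + 89*n - 45) - 30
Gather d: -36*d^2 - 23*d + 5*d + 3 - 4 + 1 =-36*d^2 - 18*d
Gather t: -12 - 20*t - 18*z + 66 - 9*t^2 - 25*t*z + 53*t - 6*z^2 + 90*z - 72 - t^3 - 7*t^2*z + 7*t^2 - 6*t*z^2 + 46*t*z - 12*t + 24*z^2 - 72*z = -t^3 + t^2*(-7*z - 2) + t*(-6*z^2 + 21*z + 21) + 18*z^2 - 18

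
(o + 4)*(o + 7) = o^2 + 11*o + 28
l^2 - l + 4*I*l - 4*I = (l - 1)*(l + 4*I)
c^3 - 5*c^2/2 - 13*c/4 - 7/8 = (c - 7/2)*(c + 1/2)^2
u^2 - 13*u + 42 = (u - 7)*(u - 6)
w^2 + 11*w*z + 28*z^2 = (w + 4*z)*(w + 7*z)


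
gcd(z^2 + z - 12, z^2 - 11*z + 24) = z - 3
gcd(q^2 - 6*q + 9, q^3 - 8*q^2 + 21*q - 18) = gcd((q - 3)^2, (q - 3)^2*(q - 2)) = q^2 - 6*q + 9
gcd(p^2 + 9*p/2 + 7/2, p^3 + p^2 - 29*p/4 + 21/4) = p + 7/2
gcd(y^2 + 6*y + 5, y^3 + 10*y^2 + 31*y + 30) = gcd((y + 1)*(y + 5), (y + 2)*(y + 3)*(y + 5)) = y + 5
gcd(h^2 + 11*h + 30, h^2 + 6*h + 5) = h + 5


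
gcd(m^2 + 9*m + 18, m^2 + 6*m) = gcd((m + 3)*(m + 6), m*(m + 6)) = m + 6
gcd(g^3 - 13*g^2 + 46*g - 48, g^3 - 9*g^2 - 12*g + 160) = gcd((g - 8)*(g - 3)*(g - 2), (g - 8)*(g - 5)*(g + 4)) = g - 8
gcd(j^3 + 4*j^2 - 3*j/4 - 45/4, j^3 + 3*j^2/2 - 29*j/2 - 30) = j^2 + 11*j/2 + 15/2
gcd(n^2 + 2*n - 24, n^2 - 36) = n + 6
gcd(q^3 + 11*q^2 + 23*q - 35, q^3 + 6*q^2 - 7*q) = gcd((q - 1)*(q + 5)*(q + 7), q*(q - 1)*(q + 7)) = q^2 + 6*q - 7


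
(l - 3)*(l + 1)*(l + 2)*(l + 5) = l^4 + 5*l^3 - 7*l^2 - 41*l - 30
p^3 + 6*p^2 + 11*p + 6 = (p + 1)*(p + 2)*(p + 3)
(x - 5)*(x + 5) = x^2 - 25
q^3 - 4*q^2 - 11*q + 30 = (q - 5)*(q - 2)*(q + 3)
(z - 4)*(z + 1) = z^2 - 3*z - 4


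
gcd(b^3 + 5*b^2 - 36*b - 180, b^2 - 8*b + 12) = b - 6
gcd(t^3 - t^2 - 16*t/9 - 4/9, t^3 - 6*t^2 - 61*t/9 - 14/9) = t^2 + t + 2/9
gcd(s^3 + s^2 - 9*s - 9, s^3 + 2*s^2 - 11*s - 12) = s^2 - 2*s - 3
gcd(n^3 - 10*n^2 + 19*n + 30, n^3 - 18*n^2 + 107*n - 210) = n^2 - 11*n + 30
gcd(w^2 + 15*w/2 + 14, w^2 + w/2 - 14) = w + 4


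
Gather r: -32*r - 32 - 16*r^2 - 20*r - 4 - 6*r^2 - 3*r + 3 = -22*r^2 - 55*r - 33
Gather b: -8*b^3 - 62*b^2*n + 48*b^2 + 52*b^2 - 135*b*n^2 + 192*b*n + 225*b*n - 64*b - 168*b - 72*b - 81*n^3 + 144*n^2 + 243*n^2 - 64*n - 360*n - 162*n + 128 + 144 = -8*b^3 + b^2*(100 - 62*n) + b*(-135*n^2 + 417*n - 304) - 81*n^3 + 387*n^2 - 586*n + 272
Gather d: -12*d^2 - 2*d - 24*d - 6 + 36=-12*d^2 - 26*d + 30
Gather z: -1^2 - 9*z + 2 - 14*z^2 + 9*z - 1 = -14*z^2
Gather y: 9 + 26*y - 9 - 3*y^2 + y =-3*y^2 + 27*y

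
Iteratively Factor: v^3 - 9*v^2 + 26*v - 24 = (v - 2)*(v^2 - 7*v + 12) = (v - 3)*(v - 2)*(v - 4)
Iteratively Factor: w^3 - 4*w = (w)*(w^2 - 4) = w*(w - 2)*(w + 2)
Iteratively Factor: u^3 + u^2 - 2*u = (u + 2)*(u^2 - u) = u*(u + 2)*(u - 1)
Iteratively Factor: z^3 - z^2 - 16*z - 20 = (z + 2)*(z^2 - 3*z - 10) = (z - 5)*(z + 2)*(z + 2)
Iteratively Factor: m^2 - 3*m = (m - 3)*(m)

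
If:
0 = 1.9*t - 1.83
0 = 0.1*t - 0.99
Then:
No Solution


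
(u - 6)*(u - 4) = u^2 - 10*u + 24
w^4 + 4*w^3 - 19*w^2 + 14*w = w*(w - 2)*(w - 1)*(w + 7)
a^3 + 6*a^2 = a^2*(a + 6)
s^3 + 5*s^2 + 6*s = s*(s + 2)*(s + 3)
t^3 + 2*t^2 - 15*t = t*(t - 3)*(t + 5)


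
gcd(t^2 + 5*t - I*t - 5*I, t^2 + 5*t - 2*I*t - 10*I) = t + 5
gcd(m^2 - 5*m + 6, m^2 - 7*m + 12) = m - 3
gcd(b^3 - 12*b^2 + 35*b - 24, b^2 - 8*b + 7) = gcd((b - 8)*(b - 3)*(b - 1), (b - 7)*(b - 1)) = b - 1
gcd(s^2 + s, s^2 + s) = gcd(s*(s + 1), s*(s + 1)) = s^2 + s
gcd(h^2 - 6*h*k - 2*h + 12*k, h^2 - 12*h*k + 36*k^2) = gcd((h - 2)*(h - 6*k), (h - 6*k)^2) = h - 6*k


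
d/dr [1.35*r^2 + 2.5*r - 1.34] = 2.7*r + 2.5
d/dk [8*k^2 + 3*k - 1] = 16*k + 3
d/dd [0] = 0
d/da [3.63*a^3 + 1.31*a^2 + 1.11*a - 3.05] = 10.89*a^2 + 2.62*a + 1.11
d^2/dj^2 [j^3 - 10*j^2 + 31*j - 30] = 6*j - 20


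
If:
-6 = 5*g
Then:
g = -6/5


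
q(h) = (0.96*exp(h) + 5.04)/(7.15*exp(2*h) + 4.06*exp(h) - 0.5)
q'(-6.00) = -0.22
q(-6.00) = -10.29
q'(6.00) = 0.00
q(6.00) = 0.00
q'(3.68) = -0.00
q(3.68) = 0.00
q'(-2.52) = -133.52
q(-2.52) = -40.28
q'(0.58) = -0.35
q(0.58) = 0.23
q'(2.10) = -0.03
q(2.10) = 0.03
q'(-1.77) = -35.75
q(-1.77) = 13.04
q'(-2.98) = -16.50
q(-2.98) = -18.48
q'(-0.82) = -3.32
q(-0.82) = 2.04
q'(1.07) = -0.16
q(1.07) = 0.11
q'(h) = (0.96*exp(h) + 5.04)*(-14.3*exp(2*h) - 4.06*exp(h))/(7.15*exp(2*h) + 4.06*exp(h) - 0.5)^2 + 0.96*exp(h)/(7.15*exp(2*h) + 4.06*exp(h) - 0.5) = (-(0.96*exp(h) + 5.04)*(14.3*exp(h) + 4.06) + 6.864*exp(2*h) + 3.8976*exp(h) - 0.48)*exp(h)/(7.15*exp(2*h) + 4.06*exp(h) - 0.5)^2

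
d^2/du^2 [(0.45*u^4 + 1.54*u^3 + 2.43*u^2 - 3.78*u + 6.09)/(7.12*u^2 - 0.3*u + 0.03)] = (45.62496*u^6 - 5.76720000000012*u^5 + 0.81971999999962*u^4 - 373.314192*u^3 + 1849.180788*u^2 - 73.196676*u - 1.569114)/(360.944128*u^6 - 45.62496*u^5 + 6.484896*u^4 - 0.41148*u^3 + 0.027324*u^2 - 0.00081*u + 2.7e-5)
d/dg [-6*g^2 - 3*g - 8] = -12*g - 3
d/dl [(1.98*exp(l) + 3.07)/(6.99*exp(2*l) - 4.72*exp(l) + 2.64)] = (-13.8402*exp(2*l) - 42.9186*exp(l) + 19.7176)*exp(l)/(48.8601*exp(4*l) - 65.9856*exp(3*l) + 59.1856*exp(2*l) - 24.9216*exp(l) + 6.9696)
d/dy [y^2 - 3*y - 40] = 2*y - 3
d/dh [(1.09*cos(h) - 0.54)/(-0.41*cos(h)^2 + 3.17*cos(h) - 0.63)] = (-0.4469*cos(h)^2 + 0.4428*cos(h) - 1.0251)*sin(h)/(0.1681*cos(h)^4 - 2.5994*cos(h)^3 + 10.5655*cos(h)^2 - 3.9942*cos(h) + 0.3969)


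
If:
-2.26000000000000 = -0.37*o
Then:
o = 6.11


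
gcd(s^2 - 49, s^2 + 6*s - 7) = s + 7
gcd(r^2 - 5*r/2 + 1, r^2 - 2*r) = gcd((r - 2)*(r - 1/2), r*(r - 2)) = r - 2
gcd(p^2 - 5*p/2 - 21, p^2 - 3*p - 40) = 1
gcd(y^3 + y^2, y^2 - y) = y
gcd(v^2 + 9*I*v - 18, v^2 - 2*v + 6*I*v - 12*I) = v + 6*I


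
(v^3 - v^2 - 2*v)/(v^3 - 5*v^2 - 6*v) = (v - 2)/(v - 6)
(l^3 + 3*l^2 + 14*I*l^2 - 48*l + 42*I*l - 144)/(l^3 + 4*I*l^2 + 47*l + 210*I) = (l^2 + l*(3 + 8*I) + 24*I)/(l^2 - 2*I*l + 35)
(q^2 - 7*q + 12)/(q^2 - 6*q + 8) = (q - 3)/(q - 2)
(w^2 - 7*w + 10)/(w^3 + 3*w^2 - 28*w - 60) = (w - 2)/(w^2 + 8*w + 12)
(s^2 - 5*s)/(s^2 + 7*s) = (s - 5)/(s + 7)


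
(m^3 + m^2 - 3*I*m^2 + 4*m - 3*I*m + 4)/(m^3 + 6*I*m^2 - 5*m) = (m^2 + m*(1 - 4*I) - 4*I)/(m*(m + 5*I))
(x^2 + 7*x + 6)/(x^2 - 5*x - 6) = (x + 6)/(x - 6)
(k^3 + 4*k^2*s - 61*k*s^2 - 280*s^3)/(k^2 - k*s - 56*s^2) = k + 5*s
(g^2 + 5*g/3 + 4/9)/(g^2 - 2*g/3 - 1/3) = (g + 4/3)/(g - 1)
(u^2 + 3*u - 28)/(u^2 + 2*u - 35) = (u - 4)/(u - 5)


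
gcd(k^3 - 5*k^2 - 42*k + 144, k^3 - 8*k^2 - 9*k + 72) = k^2 - 11*k + 24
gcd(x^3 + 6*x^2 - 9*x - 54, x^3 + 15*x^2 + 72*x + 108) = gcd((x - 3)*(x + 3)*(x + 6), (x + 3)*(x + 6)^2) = x^2 + 9*x + 18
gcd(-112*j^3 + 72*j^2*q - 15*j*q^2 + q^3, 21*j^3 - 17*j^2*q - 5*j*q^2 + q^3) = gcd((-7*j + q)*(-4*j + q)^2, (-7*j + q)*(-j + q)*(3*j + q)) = -7*j + q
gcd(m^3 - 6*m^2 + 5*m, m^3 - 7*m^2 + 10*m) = m^2 - 5*m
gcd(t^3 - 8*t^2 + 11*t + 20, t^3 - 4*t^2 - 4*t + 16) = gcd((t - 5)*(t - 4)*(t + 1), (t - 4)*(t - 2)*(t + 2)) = t - 4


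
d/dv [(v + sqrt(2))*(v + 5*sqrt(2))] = 2*v + 6*sqrt(2)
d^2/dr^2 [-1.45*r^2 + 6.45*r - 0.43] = -2.90000000000000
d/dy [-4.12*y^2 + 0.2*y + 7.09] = 0.2 - 8.24*y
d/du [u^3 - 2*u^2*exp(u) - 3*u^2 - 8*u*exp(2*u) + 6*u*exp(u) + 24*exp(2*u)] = -2*u^2*exp(u) + 3*u^2 - 16*u*exp(2*u) + 2*u*exp(u) - 6*u + 40*exp(2*u) + 6*exp(u)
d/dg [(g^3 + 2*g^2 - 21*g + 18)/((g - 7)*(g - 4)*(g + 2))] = (-11*g^4 + 54*g^3 - 63*g^2 + 548*g - 1284)/(g^6 - 18*g^5 + 93*g^4 + 4*g^3 - 972*g^2 + 672*g + 3136)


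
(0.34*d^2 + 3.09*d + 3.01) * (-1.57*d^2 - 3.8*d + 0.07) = -0.5338*d^4 - 6.1433*d^3 - 16.4439*d^2 - 11.2217*d + 0.2107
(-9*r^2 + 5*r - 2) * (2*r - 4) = -18*r^3 + 46*r^2 - 24*r + 8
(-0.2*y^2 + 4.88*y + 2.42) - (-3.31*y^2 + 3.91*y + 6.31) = 3.11*y^2 + 0.97*y - 3.89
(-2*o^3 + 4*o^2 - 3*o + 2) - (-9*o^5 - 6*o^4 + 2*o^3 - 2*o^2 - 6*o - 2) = 9*o^5 + 6*o^4 - 4*o^3 + 6*o^2 + 3*o + 4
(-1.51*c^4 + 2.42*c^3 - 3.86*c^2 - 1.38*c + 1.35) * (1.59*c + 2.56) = -2.4009*c^5 - 0.0178000000000003*c^4 + 0.0577999999999994*c^3 - 12.0758*c^2 - 1.3863*c + 3.456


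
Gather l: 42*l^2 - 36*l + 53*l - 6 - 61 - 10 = 42*l^2 + 17*l - 77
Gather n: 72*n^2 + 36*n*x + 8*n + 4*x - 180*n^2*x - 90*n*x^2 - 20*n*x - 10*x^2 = n^2*(72 - 180*x) + n*(-90*x^2 + 16*x + 8) - 10*x^2 + 4*x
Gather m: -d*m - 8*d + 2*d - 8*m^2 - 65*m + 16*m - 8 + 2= -6*d - 8*m^2 + m*(-d - 49) - 6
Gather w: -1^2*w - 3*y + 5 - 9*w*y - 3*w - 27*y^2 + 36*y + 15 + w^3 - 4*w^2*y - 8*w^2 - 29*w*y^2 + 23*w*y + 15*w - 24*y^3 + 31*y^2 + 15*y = w^3 + w^2*(-4*y - 8) + w*(-29*y^2 + 14*y + 11) - 24*y^3 + 4*y^2 + 48*y + 20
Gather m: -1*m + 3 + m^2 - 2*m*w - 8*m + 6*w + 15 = m^2 + m*(-2*w - 9) + 6*w + 18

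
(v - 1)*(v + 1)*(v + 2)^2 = v^4 + 4*v^3 + 3*v^2 - 4*v - 4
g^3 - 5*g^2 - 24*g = g*(g - 8)*(g + 3)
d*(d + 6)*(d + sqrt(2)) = d^3 + sqrt(2)*d^2 + 6*d^2 + 6*sqrt(2)*d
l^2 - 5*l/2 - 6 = (l - 4)*(l + 3/2)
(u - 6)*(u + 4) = u^2 - 2*u - 24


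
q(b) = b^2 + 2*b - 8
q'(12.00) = 26.00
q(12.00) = 160.00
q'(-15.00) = -28.00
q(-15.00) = 187.00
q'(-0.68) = 0.64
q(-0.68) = -8.90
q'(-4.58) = -7.16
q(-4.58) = 3.82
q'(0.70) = 3.40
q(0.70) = -6.11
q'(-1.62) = -1.24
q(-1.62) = -8.62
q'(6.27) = 14.54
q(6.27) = 43.85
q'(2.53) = 7.06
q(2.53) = 3.46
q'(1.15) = 4.30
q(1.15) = -4.38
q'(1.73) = 5.46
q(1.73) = -1.55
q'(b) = 2*b + 2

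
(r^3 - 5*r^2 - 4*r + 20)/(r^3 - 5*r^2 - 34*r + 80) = (r^2 - 3*r - 10)/(r^2 - 3*r - 40)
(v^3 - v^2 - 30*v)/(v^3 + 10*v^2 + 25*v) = (v - 6)/(v + 5)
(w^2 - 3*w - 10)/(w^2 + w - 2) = (w - 5)/(w - 1)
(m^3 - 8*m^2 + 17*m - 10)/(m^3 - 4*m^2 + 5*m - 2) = (m - 5)/(m - 1)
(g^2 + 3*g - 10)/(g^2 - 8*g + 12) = (g + 5)/(g - 6)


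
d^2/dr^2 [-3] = 0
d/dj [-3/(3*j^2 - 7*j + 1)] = 3*(6*j - 7)/(3*j^2 - 7*j + 1)^2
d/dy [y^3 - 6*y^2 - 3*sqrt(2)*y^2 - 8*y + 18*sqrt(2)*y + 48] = 3*y^2 - 12*y - 6*sqrt(2)*y - 8 + 18*sqrt(2)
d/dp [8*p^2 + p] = 16*p + 1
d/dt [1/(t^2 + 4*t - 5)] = 2*(-t - 2)/(t^2 + 4*t - 5)^2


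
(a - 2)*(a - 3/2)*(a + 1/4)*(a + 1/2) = a^4 - 11*a^3/4 + a^2/2 + 29*a/16 + 3/8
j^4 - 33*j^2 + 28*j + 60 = (j - 5)*(j - 2)*(j + 1)*(j + 6)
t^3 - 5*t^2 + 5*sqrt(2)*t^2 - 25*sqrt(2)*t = t*(t - 5)*(t + 5*sqrt(2))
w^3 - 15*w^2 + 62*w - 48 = (w - 8)*(w - 6)*(w - 1)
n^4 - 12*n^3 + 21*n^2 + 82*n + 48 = (n - 8)*(n - 6)*(n + 1)^2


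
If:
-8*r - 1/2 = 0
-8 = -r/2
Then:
No Solution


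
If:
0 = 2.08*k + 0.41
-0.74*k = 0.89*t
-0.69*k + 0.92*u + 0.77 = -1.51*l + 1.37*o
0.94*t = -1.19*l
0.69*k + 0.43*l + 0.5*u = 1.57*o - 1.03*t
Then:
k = -0.20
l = -0.13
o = -0.50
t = 0.16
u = -1.51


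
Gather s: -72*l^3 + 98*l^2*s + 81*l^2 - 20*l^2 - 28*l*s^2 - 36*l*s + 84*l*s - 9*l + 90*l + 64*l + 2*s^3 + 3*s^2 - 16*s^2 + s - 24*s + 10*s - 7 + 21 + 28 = -72*l^3 + 61*l^2 + 145*l + 2*s^3 + s^2*(-28*l - 13) + s*(98*l^2 + 48*l - 13) + 42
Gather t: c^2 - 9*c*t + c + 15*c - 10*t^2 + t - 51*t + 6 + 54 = c^2 + 16*c - 10*t^2 + t*(-9*c - 50) + 60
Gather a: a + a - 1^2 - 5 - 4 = 2*a - 10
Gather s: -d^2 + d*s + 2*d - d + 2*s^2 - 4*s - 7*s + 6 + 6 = -d^2 + d + 2*s^2 + s*(d - 11) + 12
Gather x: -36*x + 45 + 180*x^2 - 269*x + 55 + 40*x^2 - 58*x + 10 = 220*x^2 - 363*x + 110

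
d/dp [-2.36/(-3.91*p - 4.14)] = -9.2276/(3.91*p + 4.14)^2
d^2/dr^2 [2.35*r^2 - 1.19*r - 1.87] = 4.70000000000000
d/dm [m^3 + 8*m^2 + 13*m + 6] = 3*m^2 + 16*m + 13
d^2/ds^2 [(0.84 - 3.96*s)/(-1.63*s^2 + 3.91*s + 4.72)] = ((33.7056 - 38.7288*s)*(-1.63*s^2 + 3.91*s + 4.72) - (3.26*s - 3.91)*(3.96*s - 0.84)*(6.52*s - 7.82))/(-1.63*s^2 + 3.91*s + 4.72)^3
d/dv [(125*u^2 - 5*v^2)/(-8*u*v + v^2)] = 10*(v^2*(8*u - v) + (4*u - v)*(25*u^2 - v^2))/(v^2*(8*u - v)^2)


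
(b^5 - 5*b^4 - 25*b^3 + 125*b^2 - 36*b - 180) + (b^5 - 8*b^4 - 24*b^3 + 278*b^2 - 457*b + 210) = 2*b^5 - 13*b^4 - 49*b^3 + 403*b^2 - 493*b + 30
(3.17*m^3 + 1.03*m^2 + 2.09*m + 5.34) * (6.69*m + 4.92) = 21.2073*m^4 + 22.4871*m^3 + 19.0497*m^2 + 46.0074*m + 26.2728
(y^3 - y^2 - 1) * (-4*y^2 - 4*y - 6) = -4*y^5 - 2*y^3 + 10*y^2 + 4*y + 6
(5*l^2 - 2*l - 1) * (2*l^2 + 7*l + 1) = 10*l^4 + 31*l^3 - 11*l^2 - 9*l - 1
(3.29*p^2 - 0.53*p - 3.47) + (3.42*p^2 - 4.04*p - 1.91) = 6.71*p^2 - 4.57*p - 5.38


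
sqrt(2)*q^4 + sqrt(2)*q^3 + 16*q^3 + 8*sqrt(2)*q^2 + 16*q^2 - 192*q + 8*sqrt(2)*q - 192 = (q - 2*sqrt(2))*(q + 4*sqrt(2))*(q + 6*sqrt(2))*(sqrt(2)*q + sqrt(2))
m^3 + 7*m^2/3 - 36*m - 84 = (m - 6)*(m + 7/3)*(m + 6)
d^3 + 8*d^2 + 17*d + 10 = (d + 1)*(d + 2)*(d + 5)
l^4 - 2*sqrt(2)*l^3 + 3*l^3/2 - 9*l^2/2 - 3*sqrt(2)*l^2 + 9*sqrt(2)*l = l*(l - 3/2)*(l + 3)*(l - 2*sqrt(2))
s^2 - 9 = (s - 3)*(s + 3)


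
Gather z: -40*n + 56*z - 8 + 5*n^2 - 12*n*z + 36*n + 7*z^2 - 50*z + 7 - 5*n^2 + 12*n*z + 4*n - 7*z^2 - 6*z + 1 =0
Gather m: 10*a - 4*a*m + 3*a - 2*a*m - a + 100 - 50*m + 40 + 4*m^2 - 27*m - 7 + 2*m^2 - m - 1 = 12*a + 6*m^2 + m*(-6*a - 78) + 132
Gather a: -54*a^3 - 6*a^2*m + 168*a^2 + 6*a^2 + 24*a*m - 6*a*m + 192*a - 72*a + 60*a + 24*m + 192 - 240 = -54*a^3 + a^2*(174 - 6*m) + a*(18*m + 180) + 24*m - 48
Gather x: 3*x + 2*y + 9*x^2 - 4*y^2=9*x^2 + 3*x - 4*y^2 + 2*y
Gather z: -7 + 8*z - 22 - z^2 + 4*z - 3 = -z^2 + 12*z - 32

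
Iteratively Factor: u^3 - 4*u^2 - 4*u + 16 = (u + 2)*(u^2 - 6*u + 8) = (u - 4)*(u + 2)*(u - 2)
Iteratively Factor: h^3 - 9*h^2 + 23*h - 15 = (h - 3)*(h^2 - 6*h + 5) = (h - 3)*(h - 1)*(h - 5)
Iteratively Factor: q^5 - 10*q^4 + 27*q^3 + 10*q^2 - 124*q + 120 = (q + 2)*(q^4 - 12*q^3 + 51*q^2 - 92*q + 60) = (q - 2)*(q + 2)*(q^3 - 10*q^2 + 31*q - 30) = (q - 5)*(q - 2)*(q + 2)*(q^2 - 5*q + 6) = (q - 5)*(q - 2)^2*(q + 2)*(q - 3)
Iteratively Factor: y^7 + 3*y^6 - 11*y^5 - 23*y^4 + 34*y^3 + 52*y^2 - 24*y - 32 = (y - 2)*(y^6 + 5*y^5 - y^4 - 25*y^3 - 16*y^2 + 20*y + 16) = (y - 2)*(y + 1)*(y^5 + 4*y^4 - 5*y^3 - 20*y^2 + 4*y + 16) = (y - 2)*(y + 1)*(y + 4)*(y^4 - 5*y^2 + 4) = (y - 2)*(y - 1)*(y + 1)*(y + 4)*(y^3 + y^2 - 4*y - 4) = (y - 2)*(y - 1)*(y + 1)^2*(y + 4)*(y^2 - 4) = (y - 2)*(y - 1)*(y + 1)^2*(y + 2)*(y + 4)*(y - 2)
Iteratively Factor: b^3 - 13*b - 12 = (b - 4)*(b^2 + 4*b + 3) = (b - 4)*(b + 3)*(b + 1)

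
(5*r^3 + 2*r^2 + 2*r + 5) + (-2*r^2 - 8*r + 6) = 5*r^3 - 6*r + 11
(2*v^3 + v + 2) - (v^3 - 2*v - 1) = v^3 + 3*v + 3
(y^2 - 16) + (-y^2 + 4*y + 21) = 4*y + 5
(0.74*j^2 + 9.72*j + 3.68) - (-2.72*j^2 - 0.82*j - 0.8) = 3.46*j^2 + 10.54*j + 4.48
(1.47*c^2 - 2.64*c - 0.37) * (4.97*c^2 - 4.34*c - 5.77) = 7.3059*c^4 - 19.5006*c^3 + 1.1368*c^2 + 16.8386*c + 2.1349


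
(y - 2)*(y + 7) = y^2 + 5*y - 14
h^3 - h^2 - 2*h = h*(h - 2)*(h + 1)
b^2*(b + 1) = b^3 + b^2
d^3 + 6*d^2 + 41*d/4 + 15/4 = (d + 1/2)*(d + 5/2)*(d + 3)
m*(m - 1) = m^2 - m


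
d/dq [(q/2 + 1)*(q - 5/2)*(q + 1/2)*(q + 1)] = 2*q^3 + 3*q^2/2 - 21*q/4 - 31/8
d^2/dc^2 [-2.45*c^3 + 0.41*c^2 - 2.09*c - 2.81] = 0.82 - 14.7*c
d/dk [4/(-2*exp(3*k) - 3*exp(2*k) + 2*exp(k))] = 8*(3*exp(2*k) + 3*exp(k) - 1)*exp(-k)/(2*exp(2*k) + 3*exp(k) - 2)^2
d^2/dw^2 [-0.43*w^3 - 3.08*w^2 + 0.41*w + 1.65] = -2.58*w - 6.16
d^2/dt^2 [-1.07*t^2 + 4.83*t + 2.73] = -2.14000000000000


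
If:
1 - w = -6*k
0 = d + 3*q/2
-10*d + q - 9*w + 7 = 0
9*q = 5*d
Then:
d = 0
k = -1/27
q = 0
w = 7/9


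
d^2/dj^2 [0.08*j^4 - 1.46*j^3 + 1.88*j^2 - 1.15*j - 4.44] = 0.96*j^2 - 8.76*j + 3.76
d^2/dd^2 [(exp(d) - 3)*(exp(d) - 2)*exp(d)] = (9*exp(2*d) - 20*exp(d) + 6)*exp(d)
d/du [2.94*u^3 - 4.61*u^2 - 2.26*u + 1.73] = 8.82*u^2 - 9.22*u - 2.26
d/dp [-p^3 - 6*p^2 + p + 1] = -3*p^2 - 12*p + 1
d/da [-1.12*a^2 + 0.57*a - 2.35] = 0.57 - 2.24*a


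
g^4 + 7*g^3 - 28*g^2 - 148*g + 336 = (g - 4)*(g - 2)*(g + 6)*(g + 7)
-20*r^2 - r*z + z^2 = (-5*r + z)*(4*r + z)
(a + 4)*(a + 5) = a^2 + 9*a + 20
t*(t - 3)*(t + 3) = t^3 - 9*t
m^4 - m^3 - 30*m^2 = m^2*(m - 6)*(m + 5)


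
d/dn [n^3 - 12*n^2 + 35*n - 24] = 3*n^2 - 24*n + 35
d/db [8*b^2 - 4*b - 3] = 16*b - 4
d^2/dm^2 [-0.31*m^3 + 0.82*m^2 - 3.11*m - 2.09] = 1.64 - 1.86*m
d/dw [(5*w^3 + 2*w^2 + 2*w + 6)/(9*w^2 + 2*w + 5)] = (45*w^4 + 20*w^3 + 61*w^2 - 88*w - 2)/(81*w^4 + 36*w^3 + 94*w^2 + 20*w + 25)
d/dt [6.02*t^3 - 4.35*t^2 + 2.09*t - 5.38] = 18.06*t^2 - 8.7*t + 2.09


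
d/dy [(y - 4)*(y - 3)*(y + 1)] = 3*y^2 - 12*y + 5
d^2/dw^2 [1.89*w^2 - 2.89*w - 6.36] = 3.78000000000000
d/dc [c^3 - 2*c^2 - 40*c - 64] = 3*c^2 - 4*c - 40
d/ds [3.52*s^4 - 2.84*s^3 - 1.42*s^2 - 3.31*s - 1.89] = 14.08*s^3 - 8.52*s^2 - 2.84*s - 3.31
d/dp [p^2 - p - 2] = 2*p - 1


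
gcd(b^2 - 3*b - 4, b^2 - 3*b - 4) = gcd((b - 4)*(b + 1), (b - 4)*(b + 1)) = b^2 - 3*b - 4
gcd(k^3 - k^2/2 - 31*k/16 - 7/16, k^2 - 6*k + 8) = 1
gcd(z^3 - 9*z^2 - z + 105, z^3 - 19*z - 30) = z^2 - 2*z - 15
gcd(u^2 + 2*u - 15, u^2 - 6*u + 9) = u - 3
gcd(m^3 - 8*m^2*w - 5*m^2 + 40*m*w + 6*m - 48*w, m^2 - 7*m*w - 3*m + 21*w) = m - 3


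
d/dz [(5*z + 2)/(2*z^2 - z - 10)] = (10*z^2 - 5*z - (4*z - 1)*(5*z + 2) - 50)/(-2*z^2 + z + 10)^2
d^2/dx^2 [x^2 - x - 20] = 2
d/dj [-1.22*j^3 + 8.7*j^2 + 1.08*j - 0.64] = -3.66*j^2 + 17.4*j + 1.08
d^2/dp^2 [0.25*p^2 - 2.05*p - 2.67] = 0.500000000000000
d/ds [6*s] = 6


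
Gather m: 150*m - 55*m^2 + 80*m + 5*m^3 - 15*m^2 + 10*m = 5*m^3 - 70*m^2 + 240*m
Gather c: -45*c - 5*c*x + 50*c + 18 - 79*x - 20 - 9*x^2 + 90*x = c*(5 - 5*x) - 9*x^2 + 11*x - 2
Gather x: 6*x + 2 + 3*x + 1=9*x + 3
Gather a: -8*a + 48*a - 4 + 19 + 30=40*a + 45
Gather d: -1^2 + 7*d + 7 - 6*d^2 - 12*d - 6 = -6*d^2 - 5*d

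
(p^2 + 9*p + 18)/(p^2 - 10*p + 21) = (p^2 + 9*p + 18)/(p^2 - 10*p + 21)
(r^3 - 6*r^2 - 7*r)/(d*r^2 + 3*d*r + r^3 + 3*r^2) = (r^2 - 6*r - 7)/(d*r + 3*d + r^2 + 3*r)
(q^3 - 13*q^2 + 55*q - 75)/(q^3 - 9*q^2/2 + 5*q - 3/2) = 2*(q^2 - 10*q + 25)/(2*q^2 - 3*q + 1)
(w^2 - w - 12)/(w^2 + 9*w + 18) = (w - 4)/(w + 6)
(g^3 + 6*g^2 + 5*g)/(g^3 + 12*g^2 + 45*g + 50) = g*(g + 1)/(g^2 + 7*g + 10)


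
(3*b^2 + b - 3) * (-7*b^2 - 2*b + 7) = -21*b^4 - 13*b^3 + 40*b^2 + 13*b - 21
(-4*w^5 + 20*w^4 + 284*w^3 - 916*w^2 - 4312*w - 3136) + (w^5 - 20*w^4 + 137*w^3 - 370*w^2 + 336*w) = -3*w^5 + 421*w^3 - 1286*w^2 - 3976*w - 3136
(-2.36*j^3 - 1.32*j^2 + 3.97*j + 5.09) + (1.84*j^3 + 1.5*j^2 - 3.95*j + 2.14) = -0.52*j^3 + 0.18*j^2 + 0.02*j + 7.23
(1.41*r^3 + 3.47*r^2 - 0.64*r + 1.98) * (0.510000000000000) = 0.7191*r^3 + 1.7697*r^2 - 0.3264*r + 1.0098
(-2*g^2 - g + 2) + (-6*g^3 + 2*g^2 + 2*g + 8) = -6*g^3 + g + 10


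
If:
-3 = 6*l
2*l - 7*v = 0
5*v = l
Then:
No Solution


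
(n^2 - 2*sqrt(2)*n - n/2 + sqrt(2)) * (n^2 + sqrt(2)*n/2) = n^4 - 3*sqrt(2)*n^3/2 - n^3/2 - 2*n^2 + 3*sqrt(2)*n^2/4 + n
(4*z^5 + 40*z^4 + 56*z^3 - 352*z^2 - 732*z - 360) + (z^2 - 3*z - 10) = 4*z^5 + 40*z^4 + 56*z^3 - 351*z^2 - 735*z - 370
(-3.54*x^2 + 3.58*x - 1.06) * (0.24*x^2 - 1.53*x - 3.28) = -0.8496*x^4 + 6.2754*x^3 + 5.8794*x^2 - 10.1206*x + 3.4768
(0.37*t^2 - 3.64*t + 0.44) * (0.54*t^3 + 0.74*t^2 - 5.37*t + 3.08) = 0.1998*t^5 - 1.6918*t^4 - 4.4429*t^3 + 21.012*t^2 - 13.574*t + 1.3552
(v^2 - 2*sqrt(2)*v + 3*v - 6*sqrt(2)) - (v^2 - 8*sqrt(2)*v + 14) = 3*v + 6*sqrt(2)*v - 14 - 6*sqrt(2)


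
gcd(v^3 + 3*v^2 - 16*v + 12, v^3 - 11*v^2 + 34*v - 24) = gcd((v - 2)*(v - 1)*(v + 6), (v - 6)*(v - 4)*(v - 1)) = v - 1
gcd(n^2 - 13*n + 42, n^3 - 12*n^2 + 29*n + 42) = n^2 - 13*n + 42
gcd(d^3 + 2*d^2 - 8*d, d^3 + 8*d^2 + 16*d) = d^2 + 4*d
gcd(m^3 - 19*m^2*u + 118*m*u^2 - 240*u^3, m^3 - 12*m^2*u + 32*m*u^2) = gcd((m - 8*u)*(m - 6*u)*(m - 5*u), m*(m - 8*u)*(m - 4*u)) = -m + 8*u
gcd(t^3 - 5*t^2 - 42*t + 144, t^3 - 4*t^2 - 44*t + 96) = t^2 - 2*t - 48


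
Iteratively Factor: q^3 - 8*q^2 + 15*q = (q - 3)*(q^2 - 5*q) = q*(q - 3)*(q - 5)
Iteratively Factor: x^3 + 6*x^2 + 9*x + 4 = (x + 1)*(x^2 + 5*x + 4) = (x + 1)*(x + 4)*(x + 1)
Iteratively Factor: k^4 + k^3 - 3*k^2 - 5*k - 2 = (k + 1)*(k^3 - 3*k - 2) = (k + 1)^2*(k^2 - k - 2) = (k - 2)*(k + 1)^2*(k + 1)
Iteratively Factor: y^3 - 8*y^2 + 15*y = (y)*(y^2 - 8*y + 15) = y*(y - 5)*(y - 3)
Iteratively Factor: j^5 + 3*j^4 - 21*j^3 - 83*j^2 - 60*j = (j + 3)*(j^4 - 21*j^2 - 20*j) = (j + 3)*(j + 4)*(j^3 - 4*j^2 - 5*j) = j*(j + 3)*(j + 4)*(j^2 - 4*j - 5) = j*(j + 1)*(j + 3)*(j + 4)*(j - 5)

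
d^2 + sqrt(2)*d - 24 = (d - 3*sqrt(2))*(d + 4*sqrt(2))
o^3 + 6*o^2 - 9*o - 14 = (o - 2)*(o + 1)*(o + 7)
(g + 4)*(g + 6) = g^2 + 10*g + 24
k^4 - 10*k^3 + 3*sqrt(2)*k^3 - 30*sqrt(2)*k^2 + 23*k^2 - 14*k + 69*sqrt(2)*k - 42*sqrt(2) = (k - 7)*(k - 2)*(k - 1)*(k + 3*sqrt(2))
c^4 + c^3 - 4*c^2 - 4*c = c*(c - 2)*(c + 1)*(c + 2)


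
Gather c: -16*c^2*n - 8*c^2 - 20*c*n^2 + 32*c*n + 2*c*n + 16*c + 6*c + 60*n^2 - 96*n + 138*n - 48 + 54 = c^2*(-16*n - 8) + c*(-20*n^2 + 34*n + 22) + 60*n^2 + 42*n + 6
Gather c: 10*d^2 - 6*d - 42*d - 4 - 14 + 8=10*d^2 - 48*d - 10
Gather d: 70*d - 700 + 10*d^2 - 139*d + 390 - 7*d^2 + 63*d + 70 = 3*d^2 - 6*d - 240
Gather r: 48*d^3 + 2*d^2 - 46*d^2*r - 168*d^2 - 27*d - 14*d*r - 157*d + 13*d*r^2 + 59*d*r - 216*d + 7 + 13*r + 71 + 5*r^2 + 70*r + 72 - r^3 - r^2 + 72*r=48*d^3 - 166*d^2 - 400*d - r^3 + r^2*(13*d + 4) + r*(-46*d^2 + 45*d + 155) + 150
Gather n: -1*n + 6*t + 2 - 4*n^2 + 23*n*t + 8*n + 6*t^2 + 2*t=-4*n^2 + n*(23*t + 7) + 6*t^2 + 8*t + 2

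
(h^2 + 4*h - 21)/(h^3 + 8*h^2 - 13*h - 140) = (h - 3)/(h^2 + h - 20)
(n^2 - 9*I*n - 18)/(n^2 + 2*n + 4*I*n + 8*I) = (n^2 - 9*I*n - 18)/(n^2 + n*(2 + 4*I) + 8*I)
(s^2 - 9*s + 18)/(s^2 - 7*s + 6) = (s - 3)/(s - 1)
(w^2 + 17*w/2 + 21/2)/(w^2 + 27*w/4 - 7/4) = 2*(2*w + 3)/(4*w - 1)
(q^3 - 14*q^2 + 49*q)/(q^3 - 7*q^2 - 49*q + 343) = q/(q + 7)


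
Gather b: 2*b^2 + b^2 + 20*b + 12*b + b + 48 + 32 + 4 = 3*b^2 + 33*b + 84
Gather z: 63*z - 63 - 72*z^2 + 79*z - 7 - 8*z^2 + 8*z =-80*z^2 + 150*z - 70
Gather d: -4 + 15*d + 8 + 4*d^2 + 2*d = 4*d^2 + 17*d + 4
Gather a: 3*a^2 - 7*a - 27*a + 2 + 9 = 3*a^2 - 34*a + 11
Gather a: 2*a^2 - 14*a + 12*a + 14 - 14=2*a^2 - 2*a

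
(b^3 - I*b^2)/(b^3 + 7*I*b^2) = (b - I)/(b + 7*I)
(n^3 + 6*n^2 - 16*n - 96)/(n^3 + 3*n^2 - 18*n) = (n^2 - 16)/(n*(n - 3))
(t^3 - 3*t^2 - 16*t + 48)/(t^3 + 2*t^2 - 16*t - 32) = (t - 3)/(t + 2)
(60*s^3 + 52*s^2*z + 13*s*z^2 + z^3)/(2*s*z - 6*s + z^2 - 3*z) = (30*s^2 + 11*s*z + z^2)/(z - 3)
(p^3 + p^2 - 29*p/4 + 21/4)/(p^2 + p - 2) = (p^2 + 2*p - 21/4)/(p + 2)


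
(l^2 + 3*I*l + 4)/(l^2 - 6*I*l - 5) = (l + 4*I)/(l - 5*I)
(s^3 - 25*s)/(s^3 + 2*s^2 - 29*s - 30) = s*(s + 5)/(s^2 + 7*s + 6)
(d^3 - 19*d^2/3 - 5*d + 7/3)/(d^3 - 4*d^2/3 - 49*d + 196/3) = (3*d^2 + 2*d - 1)/(3*d^2 + 17*d - 28)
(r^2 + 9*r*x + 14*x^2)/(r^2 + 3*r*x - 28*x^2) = (-r - 2*x)/(-r + 4*x)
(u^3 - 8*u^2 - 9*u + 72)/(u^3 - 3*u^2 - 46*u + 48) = (u^2 - 9)/(u^2 + 5*u - 6)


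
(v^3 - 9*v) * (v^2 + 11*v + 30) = v^5 + 11*v^4 + 21*v^3 - 99*v^2 - 270*v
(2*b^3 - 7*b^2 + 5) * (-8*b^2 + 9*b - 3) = -16*b^5 + 74*b^4 - 69*b^3 - 19*b^2 + 45*b - 15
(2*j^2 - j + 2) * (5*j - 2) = 10*j^3 - 9*j^2 + 12*j - 4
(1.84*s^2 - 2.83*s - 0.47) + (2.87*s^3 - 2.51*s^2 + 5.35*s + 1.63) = 2.87*s^3 - 0.67*s^2 + 2.52*s + 1.16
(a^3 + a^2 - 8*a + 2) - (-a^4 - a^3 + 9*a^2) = a^4 + 2*a^3 - 8*a^2 - 8*a + 2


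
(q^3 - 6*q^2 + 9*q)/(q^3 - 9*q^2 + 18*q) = (q - 3)/(q - 6)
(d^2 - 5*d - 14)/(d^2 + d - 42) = (d^2 - 5*d - 14)/(d^2 + d - 42)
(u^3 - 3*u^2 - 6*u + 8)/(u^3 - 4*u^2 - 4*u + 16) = (u - 1)/(u - 2)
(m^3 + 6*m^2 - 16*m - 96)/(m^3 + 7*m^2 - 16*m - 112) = (m + 6)/(m + 7)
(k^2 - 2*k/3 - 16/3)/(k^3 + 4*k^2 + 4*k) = (k - 8/3)/(k*(k + 2))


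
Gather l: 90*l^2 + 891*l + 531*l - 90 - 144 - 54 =90*l^2 + 1422*l - 288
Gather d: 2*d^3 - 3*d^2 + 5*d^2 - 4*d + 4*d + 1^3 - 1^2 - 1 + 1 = 2*d^3 + 2*d^2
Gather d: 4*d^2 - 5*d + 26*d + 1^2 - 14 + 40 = 4*d^2 + 21*d + 27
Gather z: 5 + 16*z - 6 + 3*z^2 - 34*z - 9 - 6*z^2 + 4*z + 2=-3*z^2 - 14*z - 8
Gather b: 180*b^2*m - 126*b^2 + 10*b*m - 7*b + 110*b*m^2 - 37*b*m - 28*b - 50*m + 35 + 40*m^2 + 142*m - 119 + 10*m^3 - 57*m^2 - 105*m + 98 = b^2*(180*m - 126) + b*(110*m^2 - 27*m - 35) + 10*m^3 - 17*m^2 - 13*m + 14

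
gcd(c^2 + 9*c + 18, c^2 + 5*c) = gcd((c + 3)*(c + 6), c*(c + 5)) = 1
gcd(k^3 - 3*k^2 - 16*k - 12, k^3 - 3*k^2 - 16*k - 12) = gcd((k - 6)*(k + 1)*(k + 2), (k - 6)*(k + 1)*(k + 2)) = k^3 - 3*k^2 - 16*k - 12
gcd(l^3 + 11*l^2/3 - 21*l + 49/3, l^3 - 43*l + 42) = l^2 + 6*l - 7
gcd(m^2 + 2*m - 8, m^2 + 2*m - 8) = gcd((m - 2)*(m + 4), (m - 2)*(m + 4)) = m^2 + 2*m - 8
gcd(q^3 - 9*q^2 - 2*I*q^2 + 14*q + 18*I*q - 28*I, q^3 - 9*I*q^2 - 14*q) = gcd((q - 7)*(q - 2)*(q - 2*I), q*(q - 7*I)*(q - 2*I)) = q - 2*I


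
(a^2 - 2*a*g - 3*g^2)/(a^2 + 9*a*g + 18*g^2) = (a^2 - 2*a*g - 3*g^2)/(a^2 + 9*a*g + 18*g^2)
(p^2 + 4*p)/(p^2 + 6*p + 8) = p/(p + 2)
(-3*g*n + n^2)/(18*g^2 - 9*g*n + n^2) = -n/(6*g - n)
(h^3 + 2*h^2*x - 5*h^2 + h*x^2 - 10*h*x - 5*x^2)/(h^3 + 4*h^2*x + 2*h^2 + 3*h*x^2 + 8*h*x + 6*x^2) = (h^2 + h*x - 5*h - 5*x)/(h^2 + 3*h*x + 2*h + 6*x)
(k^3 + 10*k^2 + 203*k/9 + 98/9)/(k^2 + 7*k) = k + 3 + 14/(9*k)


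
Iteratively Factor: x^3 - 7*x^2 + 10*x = (x - 5)*(x^2 - 2*x) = (x - 5)*(x - 2)*(x)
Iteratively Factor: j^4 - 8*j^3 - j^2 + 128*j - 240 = (j + 4)*(j^3 - 12*j^2 + 47*j - 60) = (j - 5)*(j + 4)*(j^2 - 7*j + 12) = (j - 5)*(j - 4)*(j + 4)*(j - 3)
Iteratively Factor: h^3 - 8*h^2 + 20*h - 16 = (h - 2)*(h^2 - 6*h + 8) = (h - 4)*(h - 2)*(h - 2)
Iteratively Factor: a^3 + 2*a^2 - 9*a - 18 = (a - 3)*(a^2 + 5*a + 6) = (a - 3)*(a + 3)*(a + 2)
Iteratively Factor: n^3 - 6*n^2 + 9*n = (n - 3)*(n^2 - 3*n) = (n - 3)^2*(n)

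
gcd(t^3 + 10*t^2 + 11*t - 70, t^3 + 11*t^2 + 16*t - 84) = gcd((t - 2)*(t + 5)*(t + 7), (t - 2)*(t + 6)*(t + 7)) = t^2 + 5*t - 14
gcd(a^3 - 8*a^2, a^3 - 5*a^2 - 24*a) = a^2 - 8*a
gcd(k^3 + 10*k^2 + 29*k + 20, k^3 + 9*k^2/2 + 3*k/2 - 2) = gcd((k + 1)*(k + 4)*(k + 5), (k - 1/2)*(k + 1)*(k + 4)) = k^2 + 5*k + 4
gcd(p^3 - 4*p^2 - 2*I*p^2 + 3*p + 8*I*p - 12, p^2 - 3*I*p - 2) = 1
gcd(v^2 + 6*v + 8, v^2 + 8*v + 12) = v + 2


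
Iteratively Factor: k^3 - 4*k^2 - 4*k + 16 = (k - 2)*(k^2 - 2*k - 8) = (k - 2)*(k + 2)*(k - 4)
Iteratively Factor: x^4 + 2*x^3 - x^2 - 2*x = (x + 2)*(x^3 - x) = (x + 1)*(x + 2)*(x^2 - x) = (x - 1)*(x + 1)*(x + 2)*(x)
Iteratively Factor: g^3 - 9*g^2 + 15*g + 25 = (g + 1)*(g^2 - 10*g + 25) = (g - 5)*(g + 1)*(g - 5)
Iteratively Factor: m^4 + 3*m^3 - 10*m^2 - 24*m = (m)*(m^3 + 3*m^2 - 10*m - 24) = m*(m + 4)*(m^2 - m - 6) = m*(m + 2)*(m + 4)*(m - 3)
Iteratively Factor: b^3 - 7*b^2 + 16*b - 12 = (b - 2)*(b^2 - 5*b + 6) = (b - 2)^2*(b - 3)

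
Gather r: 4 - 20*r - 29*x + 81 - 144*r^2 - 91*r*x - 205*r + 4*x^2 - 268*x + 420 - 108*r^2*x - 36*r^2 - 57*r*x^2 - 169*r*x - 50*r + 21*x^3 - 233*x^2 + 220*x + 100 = r^2*(-108*x - 180) + r*(-57*x^2 - 260*x - 275) + 21*x^3 - 229*x^2 - 77*x + 605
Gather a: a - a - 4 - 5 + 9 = 0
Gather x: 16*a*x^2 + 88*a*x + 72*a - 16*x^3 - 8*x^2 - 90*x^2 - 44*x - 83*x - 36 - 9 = 72*a - 16*x^3 + x^2*(16*a - 98) + x*(88*a - 127) - 45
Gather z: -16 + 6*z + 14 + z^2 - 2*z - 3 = z^2 + 4*z - 5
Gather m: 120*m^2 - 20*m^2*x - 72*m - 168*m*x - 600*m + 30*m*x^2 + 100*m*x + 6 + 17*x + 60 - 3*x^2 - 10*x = m^2*(120 - 20*x) + m*(30*x^2 - 68*x - 672) - 3*x^2 + 7*x + 66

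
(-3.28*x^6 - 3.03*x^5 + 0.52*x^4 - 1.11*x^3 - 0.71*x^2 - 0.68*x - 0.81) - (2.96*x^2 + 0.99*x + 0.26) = -3.28*x^6 - 3.03*x^5 + 0.52*x^4 - 1.11*x^3 - 3.67*x^2 - 1.67*x - 1.07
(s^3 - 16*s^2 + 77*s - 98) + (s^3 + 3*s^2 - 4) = 2*s^3 - 13*s^2 + 77*s - 102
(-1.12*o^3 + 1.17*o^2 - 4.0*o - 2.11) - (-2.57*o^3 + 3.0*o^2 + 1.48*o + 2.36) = 1.45*o^3 - 1.83*o^2 - 5.48*o - 4.47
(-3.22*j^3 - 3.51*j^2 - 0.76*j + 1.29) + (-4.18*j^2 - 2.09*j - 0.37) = -3.22*j^3 - 7.69*j^2 - 2.85*j + 0.92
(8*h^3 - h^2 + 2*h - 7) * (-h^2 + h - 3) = -8*h^5 + 9*h^4 - 27*h^3 + 12*h^2 - 13*h + 21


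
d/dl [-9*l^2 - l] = -18*l - 1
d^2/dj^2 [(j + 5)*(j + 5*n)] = 2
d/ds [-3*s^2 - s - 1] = -6*s - 1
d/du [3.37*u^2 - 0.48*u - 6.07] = 6.74*u - 0.48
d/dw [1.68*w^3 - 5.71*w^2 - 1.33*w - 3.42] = 5.04*w^2 - 11.42*w - 1.33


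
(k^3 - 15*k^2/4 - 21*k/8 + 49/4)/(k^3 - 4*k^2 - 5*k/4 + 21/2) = (4*k + 7)/(2*(2*k + 3))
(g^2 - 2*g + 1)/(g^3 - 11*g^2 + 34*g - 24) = (g - 1)/(g^2 - 10*g + 24)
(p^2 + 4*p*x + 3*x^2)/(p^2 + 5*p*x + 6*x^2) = (p + x)/(p + 2*x)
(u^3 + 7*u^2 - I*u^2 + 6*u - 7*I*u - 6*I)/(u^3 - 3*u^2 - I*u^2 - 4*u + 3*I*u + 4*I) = (u + 6)/(u - 4)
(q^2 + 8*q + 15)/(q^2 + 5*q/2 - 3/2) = 2*(q + 5)/(2*q - 1)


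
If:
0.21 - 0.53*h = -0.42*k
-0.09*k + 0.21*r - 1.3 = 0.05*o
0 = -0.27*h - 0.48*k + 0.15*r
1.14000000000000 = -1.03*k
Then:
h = -0.48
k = -1.11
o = -42.52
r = -4.41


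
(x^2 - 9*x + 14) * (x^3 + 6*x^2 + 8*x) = x^5 - 3*x^4 - 32*x^3 + 12*x^2 + 112*x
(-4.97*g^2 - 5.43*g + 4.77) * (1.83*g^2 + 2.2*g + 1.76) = -9.0951*g^4 - 20.8709*g^3 - 11.9641*g^2 + 0.937200000000001*g + 8.3952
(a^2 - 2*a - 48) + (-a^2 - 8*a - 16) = -10*a - 64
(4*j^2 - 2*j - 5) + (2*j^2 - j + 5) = 6*j^2 - 3*j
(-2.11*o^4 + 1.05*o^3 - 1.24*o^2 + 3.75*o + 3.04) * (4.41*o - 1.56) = -9.3051*o^5 + 7.9221*o^4 - 7.1064*o^3 + 18.4719*o^2 + 7.5564*o - 4.7424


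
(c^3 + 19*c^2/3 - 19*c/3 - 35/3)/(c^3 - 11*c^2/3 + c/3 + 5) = (c + 7)/(c - 3)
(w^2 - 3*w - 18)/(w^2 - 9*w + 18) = (w + 3)/(w - 3)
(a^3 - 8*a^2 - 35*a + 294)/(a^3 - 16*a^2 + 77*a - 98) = (a + 6)/(a - 2)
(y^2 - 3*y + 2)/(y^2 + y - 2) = (y - 2)/(y + 2)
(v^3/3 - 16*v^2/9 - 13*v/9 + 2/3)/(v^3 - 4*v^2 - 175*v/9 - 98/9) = (-3*v^3 + 16*v^2 + 13*v - 6)/(-9*v^3 + 36*v^2 + 175*v + 98)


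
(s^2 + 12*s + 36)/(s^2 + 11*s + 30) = (s + 6)/(s + 5)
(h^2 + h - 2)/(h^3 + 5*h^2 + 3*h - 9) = (h + 2)/(h^2 + 6*h + 9)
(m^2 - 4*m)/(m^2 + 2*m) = (m - 4)/(m + 2)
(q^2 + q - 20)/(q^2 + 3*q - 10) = (q - 4)/(q - 2)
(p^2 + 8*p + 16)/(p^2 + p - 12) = (p + 4)/(p - 3)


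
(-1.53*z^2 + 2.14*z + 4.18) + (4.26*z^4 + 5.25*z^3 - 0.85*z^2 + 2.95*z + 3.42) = 4.26*z^4 + 5.25*z^3 - 2.38*z^2 + 5.09*z + 7.6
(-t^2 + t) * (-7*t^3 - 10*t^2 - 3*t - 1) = 7*t^5 + 3*t^4 - 7*t^3 - 2*t^2 - t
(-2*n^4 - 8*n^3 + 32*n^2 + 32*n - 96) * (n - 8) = -2*n^5 + 8*n^4 + 96*n^3 - 224*n^2 - 352*n + 768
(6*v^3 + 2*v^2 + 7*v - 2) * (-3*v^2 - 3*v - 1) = -18*v^5 - 24*v^4 - 33*v^3 - 17*v^2 - v + 2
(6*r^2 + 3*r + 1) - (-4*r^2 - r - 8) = 10*r^2 + 4*r + 9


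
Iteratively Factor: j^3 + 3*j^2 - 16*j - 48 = (j - 4)*(j^2 + 7*j + 12) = (j - 4)*(j + 4)*(j + 3)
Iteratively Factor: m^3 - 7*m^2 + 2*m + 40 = (m - 5)*(m^2 - 2*m - 8) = (m - 5)*(m + 2)*(m - 4)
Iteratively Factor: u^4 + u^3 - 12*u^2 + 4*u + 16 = (u + 4)*(u^3 - 3*u^2 + 4) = (u + 1)*(u + 4)*(u^2 - 4*u + 4) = (u - 2)*(u + 1)*(u + 4)*(u - 2)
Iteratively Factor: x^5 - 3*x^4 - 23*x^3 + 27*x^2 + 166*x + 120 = (x - 5)*(x^4 + 2*x^3 - 13*x^2 - 38*x - 24) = (x - 5)*(x + 1)*(x^3 + x^2 - 14*x - 24) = (x - 5)*(x + 1)*(x + 3)*(x^2 - 2*x - 8) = (x - 5)*(x + 1)*(x + 2)*(x + 3)*(x - 4)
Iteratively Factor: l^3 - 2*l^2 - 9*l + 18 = (l - 3)*(l^2 + l - 6) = (l - 3)*(l - 2)*(l + 3)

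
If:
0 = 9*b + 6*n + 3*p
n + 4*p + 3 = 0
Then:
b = 7*p/3 + 2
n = -4*p - 3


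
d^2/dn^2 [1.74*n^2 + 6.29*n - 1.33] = 3.48000000000000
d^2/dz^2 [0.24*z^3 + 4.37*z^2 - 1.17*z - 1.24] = 1.44*z + 8.74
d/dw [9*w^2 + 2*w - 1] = 18*w + 2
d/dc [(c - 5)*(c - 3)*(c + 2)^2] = 4*c^3 - 12*c^2 - 26*c + 28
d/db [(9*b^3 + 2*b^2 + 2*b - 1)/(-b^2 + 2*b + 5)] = 3*(-3*b^4 + 12*b^3 + 47*b^2 + 6*b + 4)/(b^4 - 4*b^3 - 6*b^2 + 20*b + 25)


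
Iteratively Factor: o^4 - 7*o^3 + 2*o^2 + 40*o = (o - 5)*(o^3 - 2*o^2 - 8*o) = (o - 5)*(o - 4)*(o^2 + 2*o) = (o - 5)*(o - 4)*(o + 2)*(o)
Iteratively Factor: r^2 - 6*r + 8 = (r - 4)*(r - 2)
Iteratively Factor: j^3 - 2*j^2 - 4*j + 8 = (j - 2)*(j^2 - 4) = (j - 2)*(j + 2)*(j - 2)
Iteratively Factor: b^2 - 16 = (b - 4)*(b + 4)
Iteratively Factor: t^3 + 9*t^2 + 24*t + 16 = (t + 4)*(t^2 + 5*t + 4) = (t + 1)*(t + 4)*(t + 4)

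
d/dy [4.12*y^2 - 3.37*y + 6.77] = 8.24*y - 3.37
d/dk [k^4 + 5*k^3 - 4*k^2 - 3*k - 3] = 4*k^3 + 15*k^2 - 8*k - 3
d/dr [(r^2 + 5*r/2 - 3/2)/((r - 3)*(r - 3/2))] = 2*(-14*r^2 + 24*r + 9)/(4*r^4 - 36*r^3 + 117*r^2 - 162*r + 81)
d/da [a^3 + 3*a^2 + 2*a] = 3*a^2 + 6*a + 2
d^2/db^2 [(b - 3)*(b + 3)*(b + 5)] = 6*b + 10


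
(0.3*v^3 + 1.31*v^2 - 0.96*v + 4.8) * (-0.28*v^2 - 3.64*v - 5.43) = -0.084*v^5 - 1.4588*v^4 - 6.1286*v^3 - 4.9629*v^2 - 12.2592*v - 26.064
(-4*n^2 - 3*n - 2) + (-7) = -4*n^2 - 3*n - 9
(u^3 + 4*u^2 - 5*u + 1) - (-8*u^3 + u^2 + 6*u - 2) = 9*u^3 + 3*u^2 - 11*u + 3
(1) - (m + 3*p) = -m - 3*p + 1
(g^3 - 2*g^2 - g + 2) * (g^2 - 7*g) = g^5 - 9*g^4 + 13*g^3 + 9*g^2 - 14*g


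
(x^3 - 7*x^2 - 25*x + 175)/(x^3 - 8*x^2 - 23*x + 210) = (x - 5)/(x - 6)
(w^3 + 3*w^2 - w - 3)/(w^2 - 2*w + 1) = (w^2 + 4*w + 3)/(w - 1)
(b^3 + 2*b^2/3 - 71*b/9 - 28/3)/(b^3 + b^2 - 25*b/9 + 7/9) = (3*b^2 - 5*b - 12)/(3*b^2 - 4*b + 1)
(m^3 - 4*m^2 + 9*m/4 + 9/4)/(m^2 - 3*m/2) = m - 5/2 - 3/(2*m)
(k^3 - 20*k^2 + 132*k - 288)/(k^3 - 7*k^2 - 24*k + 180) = (k - 8)/(k + 5)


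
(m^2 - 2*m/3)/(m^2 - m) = (m - 2/3)/(m - 1)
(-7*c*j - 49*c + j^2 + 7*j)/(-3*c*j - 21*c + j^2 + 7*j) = (7*c - j)/(3*c - j)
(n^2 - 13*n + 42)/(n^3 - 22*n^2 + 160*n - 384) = (n - 7)/(n^2 - 16*n + 64)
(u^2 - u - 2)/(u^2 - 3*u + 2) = (u + 1)/(u - 1)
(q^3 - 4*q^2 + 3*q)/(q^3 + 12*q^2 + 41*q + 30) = q*(q^2 - 4*q + 3)/(q^3 + 12*q^2 + 41*q + 30)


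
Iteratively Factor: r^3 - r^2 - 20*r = (r + 4)*(r^2 - 5*r) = (r - 5)*(r + 4)*(r)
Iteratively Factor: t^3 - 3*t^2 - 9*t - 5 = (t - 5)*(t^2 + 2*t + 1) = (t - 5)*(t + 1)*(t + 1)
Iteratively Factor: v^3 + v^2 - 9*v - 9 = (v + 3)*(v^2 - 2*v - 3) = (v + 1)*(v + 3)*(v - 3)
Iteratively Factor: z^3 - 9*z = (z - 3)*(z^2 + 3*z) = (z - 3)*(z + 3)*(z)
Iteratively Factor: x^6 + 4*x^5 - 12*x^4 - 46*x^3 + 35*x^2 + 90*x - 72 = (x - 3)*(x^5 + 7*x^4 + 9*x^3 - 19*x^2 - 22*x + 24) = (x - 3)*(x + 4)*(x^4 + 3*x^3 - 3*x^2 - 7*x + 6) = (x - 3)*(x - 1)*(x + 4)*(x^3 + 4*x^2 + x - 6) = (x - 3)*(x - 1)*(x + 2)*(x + 4)*(x^2 + 2*x - 3) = (x - 3)*(x - 1)*(x + 2)*(x + 3)*(x + 4)*(x - 1)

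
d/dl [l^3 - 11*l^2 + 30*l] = 3*l^2 - 22*l + 30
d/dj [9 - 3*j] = -3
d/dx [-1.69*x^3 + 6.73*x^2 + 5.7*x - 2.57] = -5.07*x^2 + 13.46*x + 5.7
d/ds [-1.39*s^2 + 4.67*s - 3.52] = 4.67 - 2.78*s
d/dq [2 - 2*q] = -2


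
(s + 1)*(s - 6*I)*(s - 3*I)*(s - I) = s^4 + s^3 - 10*I*s^3 - 27*s^2 - 10*I*s^2 - 27*s + 18*I*s + 18*I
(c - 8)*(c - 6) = c^2 - 14*c + 48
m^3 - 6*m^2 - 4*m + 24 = (m - 6)*(m - 2)*(m + 2)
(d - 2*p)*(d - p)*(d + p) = d^3 - 2*d^2*p - d*p^2 + 2*p^3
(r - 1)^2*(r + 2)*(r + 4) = r^4 + 4*r^3 - 3*r^2 - 10*r + 8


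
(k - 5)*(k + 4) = k^2 - k - 20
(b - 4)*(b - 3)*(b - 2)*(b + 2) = b^4 - 7*b^3 + 8*b^2 + 28*b - 48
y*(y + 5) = y^2 + 5*y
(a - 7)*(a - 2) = a^2 - 9*a + 14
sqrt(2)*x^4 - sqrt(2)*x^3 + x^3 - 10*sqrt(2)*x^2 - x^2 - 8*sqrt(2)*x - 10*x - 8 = (x - 4)*(x + 2)*(x + sqrt(2)/2)*(sqrt(2)*x + sqrt(2))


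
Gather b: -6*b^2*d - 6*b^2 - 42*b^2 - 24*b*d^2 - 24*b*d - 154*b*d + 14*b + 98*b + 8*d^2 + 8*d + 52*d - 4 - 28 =b^2*(-6*d - 48) + b*(-24*d^2 - 178*d + 112) + 8*d^2 + 60*d - 32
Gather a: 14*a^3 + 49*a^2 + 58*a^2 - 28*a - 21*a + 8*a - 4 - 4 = 14*a^3 + 107*a^2 - 41*a - 8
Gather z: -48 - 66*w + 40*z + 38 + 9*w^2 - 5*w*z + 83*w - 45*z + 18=9*w^2 + 17*w + z*(-5*w - 5) + 8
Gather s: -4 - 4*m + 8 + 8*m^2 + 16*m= 8*m^2 + 12*m + 4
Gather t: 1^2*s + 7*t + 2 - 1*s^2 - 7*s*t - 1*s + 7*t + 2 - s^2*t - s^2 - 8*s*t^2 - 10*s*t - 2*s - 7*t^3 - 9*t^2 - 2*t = -2*s^2 - 2*s - 7*t^3 + t^2*(-8*s - 9) + t*(-s^2 - 17*s + 12) + 4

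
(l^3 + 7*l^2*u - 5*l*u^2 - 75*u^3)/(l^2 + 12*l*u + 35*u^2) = (l^2 + 2*l*u - 15*u^2)/(l + 7*u)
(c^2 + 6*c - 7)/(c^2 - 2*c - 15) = (-c^2 - 6*c + 7)/(-c^2 + 2*c + 15)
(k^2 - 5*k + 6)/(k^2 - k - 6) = (k - 2)/(k + 2)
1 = 1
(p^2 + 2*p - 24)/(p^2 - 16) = (p + 6)/(p + 4)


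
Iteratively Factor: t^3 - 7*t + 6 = (t + 3)*(t^2 - 3*t + 2) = (t - 1)*(t + 3)*(t - 2)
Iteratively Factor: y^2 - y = (y - 1)*(y)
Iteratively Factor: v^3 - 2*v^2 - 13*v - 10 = (v + 1)*(v^2 - 3*v - 10) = (v - 5)*(v + 1)*(v + 2)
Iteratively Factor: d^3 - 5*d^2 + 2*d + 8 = (d - 4)*(d^2 - d - 2) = (d - 4)*(d + 1)*(d - 2)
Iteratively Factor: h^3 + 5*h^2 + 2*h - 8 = (h - 1)*(h^2 + 6*h + 8) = (h - 1)*(h + 2)*(h + 4)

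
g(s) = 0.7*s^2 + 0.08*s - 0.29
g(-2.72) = 4.67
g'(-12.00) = -16.72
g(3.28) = 7.50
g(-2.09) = 2.60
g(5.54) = 21.64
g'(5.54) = 7.84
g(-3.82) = 9.62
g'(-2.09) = -2.85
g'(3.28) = 4.67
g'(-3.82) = -5.27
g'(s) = 1.4*s + 0.08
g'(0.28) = 0.47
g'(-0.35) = -0.41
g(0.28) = -0.21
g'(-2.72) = -3.73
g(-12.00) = 99.55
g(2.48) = 4.21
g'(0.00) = 0.08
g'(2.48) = 3.55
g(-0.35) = -0.23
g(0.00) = -0.29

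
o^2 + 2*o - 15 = (o - 3)*(o + 5)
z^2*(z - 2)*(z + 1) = z^4 - z^3 - 2*z^2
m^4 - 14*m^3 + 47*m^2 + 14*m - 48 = (m - 8)*(m - 6)*(m - 1)*(m + 1)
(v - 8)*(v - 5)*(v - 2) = v^3 - 15*v^2 + 66*v - 80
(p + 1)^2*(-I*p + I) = -I*p^3 - I*p^2 + I*p + I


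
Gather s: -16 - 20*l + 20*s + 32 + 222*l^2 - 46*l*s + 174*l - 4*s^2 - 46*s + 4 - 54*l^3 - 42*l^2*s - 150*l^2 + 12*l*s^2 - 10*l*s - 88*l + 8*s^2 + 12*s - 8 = -54*l^3 + 72*l^2 + 66*l + s^2*(12*l + 4) + s*(-42*l^2 - 56*l - 14) + 12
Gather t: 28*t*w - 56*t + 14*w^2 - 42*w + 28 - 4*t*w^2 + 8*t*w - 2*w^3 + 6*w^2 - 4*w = t*(-4*w^2 + 36*w - 56) - 2*w^3 + 20*w^2 - 46*w + 28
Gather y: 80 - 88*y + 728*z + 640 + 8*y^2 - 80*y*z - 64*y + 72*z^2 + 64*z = 8*y^2 + y*(-80*z - 152) + 72*z^2 + 792*z + 720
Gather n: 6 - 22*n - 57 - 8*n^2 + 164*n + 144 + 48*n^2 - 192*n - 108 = 40*n^2 - 50*n - 15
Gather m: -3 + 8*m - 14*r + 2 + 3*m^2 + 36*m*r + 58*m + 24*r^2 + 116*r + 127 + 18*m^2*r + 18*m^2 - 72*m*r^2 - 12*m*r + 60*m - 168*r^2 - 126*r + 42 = m^2*(18*r + 21) + m*(-72*r^2 + 24*r + 126) - 144*r^2 - 24*r + 168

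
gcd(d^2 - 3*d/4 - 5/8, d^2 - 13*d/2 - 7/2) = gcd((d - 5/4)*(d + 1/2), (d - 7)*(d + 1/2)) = d + 1/2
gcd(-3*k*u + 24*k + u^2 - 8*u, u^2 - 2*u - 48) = u - 8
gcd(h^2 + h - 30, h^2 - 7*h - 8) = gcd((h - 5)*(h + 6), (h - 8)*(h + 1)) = 1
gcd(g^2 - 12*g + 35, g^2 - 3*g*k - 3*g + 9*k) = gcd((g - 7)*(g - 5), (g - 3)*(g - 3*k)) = 1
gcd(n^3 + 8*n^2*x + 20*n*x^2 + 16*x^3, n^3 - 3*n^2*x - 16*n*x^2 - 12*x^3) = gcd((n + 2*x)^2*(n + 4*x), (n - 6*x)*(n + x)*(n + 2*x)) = n + 2*x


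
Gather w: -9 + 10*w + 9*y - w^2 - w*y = -w^2 + w*(10 - y) + 9*y - 9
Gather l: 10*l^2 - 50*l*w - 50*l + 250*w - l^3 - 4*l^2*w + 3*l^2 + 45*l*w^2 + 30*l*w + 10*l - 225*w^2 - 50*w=-l^3 + l^2*(13 - 4*w) + l*(45*w^2 - 20*w - 40) - 225*w^2 + 200*w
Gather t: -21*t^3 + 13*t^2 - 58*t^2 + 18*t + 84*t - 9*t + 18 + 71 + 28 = -21*t^3 - 45*t^2 + 93*t + 117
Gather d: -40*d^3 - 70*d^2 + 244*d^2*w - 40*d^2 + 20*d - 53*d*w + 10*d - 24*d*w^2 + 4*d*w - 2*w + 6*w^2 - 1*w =-40*d^3 + d^2*(244*w - 110) + d*(-24*w^2 - 49*w + 30) + 6*w^2 - 3*w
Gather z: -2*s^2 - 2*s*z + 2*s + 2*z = -2*s^2 + 2*s + z*(2 - 2*s)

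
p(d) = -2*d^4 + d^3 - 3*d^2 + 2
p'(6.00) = -1656.00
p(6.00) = -2482.00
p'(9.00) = -5643.00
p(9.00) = -12634.00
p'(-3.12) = 290.89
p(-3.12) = -247.09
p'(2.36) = -102.61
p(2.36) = -63.61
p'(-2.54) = 165.69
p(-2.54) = -116.99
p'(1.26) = -18.80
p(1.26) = -5.80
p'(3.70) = -386.35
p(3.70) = -363.25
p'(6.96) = -2593.66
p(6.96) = -4499.35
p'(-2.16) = 107.58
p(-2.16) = -65.61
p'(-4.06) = 609.20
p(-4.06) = -657.79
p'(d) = -8*d^3 + 3*d^2 - 6*d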